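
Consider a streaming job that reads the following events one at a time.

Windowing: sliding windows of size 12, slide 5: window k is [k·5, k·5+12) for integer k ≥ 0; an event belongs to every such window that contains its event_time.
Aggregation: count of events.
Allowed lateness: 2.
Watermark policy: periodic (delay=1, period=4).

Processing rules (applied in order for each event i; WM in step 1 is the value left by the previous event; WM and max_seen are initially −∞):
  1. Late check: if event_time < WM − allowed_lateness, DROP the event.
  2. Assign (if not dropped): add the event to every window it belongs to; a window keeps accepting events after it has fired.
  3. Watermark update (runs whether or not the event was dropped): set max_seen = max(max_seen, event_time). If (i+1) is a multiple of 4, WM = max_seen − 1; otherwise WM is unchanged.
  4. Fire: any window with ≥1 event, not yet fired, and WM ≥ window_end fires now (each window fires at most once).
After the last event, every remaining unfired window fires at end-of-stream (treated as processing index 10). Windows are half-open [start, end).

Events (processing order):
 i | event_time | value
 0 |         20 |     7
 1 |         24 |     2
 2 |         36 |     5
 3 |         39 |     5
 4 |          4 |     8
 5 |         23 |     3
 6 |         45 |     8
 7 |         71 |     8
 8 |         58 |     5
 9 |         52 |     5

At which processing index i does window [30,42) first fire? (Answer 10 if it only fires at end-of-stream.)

i=0 t=20 v=7: → [20,32),[15,27),[10,22); WM=−∞
i=1 t=24 v=2: → [20,32),[15,27); WM=−∞
i=2 t=36 v=5: → [35,47),[30,42),[25,37); WM=−∞
i=3 t=39 v=5: → [35,47),[30,42); WM=38; [10,22) fires=1 [15,27) fires=2 [20,32) fires=2 [25,37) fires=1
i=4 t=4 v=8: DROP (t<38-2); WM=38
i=5 t=23 v=3: DROP (t<38-2); WM=38
i=6 t=45 v=8: → [45,57),[40,52),[35,47); WM=38
i=7 t=71 v=8: → [70,82),[65,77),[60,72); WM=70; [30,42) fires=2 [35,47) fires=3 [40,52) fires=1 [45,57) fires=1
i=8 t=58 v=5: DROP (t<70-2); WM=70
i=9 t=52 v=5: DROP (t<70-2); WM=70

7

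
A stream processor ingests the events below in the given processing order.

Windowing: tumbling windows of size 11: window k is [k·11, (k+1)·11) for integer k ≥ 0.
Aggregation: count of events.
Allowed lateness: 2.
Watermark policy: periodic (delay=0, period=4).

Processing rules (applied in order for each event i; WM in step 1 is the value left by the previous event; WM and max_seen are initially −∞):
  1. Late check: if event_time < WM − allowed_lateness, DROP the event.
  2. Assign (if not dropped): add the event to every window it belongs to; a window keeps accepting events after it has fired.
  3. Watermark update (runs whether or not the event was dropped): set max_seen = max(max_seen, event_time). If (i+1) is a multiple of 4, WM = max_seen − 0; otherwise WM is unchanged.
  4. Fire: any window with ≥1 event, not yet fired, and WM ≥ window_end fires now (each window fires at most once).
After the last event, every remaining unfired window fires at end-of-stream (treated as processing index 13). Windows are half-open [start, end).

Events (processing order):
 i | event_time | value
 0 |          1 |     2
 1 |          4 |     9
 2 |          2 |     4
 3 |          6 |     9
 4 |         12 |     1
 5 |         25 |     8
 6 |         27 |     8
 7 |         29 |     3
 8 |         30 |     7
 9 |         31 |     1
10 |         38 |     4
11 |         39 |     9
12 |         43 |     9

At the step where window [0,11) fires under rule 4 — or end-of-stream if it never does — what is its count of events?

4

i=0 t=1 v=2: → [0,11); WM=−∞
i=1 t=4 v=9: → [0,11); WM=−∞
i=2 t=2 v=4: → [0,11); WM=−∞
i=3 t=6 v=9: → [0,11); WM=6
i=4 t=12 v=1: → [11,22); WM=6
i=5 t=25 v=8: → [22,33); WM=6
i=6 t=27 v=8: → [22,33); WM=6
i=7 t=29 v=3: → [22,33); WM=29; [0,11) fires=4 [11,22) fires=1
i=8 t=30 v=7: → [22,33); WM=29
i=9 t=31 v=1: → [22,33); WM=29
i=10 t=38 v=4: → [33,44); WM=29
i=11 t=39 v=9: → [33,44); WM=39; [22,33) fires=5
i=12 t=43 v=9: → [33,44); WM=39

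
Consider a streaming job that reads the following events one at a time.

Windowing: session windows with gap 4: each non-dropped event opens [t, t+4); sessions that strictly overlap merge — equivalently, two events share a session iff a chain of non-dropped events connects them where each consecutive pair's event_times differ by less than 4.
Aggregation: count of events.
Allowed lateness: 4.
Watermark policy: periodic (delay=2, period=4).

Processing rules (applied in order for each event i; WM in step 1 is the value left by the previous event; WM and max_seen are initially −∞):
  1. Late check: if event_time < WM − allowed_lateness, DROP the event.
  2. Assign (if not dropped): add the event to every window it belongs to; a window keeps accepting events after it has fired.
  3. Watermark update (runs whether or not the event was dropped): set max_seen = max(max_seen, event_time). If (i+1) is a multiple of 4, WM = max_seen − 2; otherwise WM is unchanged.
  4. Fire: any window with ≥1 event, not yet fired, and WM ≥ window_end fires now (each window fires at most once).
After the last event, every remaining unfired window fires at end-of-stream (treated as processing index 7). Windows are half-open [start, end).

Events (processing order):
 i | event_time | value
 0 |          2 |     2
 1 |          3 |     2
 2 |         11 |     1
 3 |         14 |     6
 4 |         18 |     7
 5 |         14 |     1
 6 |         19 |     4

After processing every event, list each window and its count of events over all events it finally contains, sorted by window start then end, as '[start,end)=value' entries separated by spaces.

[2,7)=2 [11,18)=3 [18,23)=2

i=0 t=2 v=2: → [2,6); WM=−∞
i=1 t=3 v=2: → [2,7); WM=−∞
i=2 t=11 v=1: → [11,15); WM=−∞
i=3 t=14 v=6: → [11,18); WM=12
i=4 t=18 v=7: → [18,22); WM=12
i=5 t=14 v=1: → [11,18); WM=12
i=6 t=19 v=4: → [18,23); WM=12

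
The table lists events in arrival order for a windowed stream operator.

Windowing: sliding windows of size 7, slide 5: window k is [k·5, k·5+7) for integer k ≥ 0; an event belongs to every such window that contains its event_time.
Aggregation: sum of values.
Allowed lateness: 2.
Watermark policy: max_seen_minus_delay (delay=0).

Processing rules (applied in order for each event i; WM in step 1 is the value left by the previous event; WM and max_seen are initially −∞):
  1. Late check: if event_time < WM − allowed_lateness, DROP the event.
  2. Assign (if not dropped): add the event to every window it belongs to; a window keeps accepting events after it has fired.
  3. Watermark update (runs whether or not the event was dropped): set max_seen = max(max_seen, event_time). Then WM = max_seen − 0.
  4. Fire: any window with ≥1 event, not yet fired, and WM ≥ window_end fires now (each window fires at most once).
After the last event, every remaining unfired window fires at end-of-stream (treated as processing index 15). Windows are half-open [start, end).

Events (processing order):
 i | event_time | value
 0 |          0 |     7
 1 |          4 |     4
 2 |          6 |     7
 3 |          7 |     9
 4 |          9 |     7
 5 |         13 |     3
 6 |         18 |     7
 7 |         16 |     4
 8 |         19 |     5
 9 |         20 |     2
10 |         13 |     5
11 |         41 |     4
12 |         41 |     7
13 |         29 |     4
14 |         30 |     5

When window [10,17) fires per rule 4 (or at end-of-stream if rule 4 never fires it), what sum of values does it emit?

i=0 t=0 v=7: → [0,7); WM=0
i=1 t=4 v=4: → [0,7); WM=4
i=2 t=6 v=7: → [5,12),[0,7); WM=6
i=3 t=7 v=9: → [5,12); WM=7; [0,7) fires=18
i=4 t=9 v=7: → [5,12); WM=9
i=5 t=13 v=3: → [10,17); WM=13; [5,12) fires=23
i=6 t=18 v=7: → [15,22); WM=18; [10,17) fires=3
i=7 t=16 v=4: → [15,22),[10,17); WM=18
i=8 t=19 v=5: → [15,22); WM=19
i=9 t=20 v=2: → [20,27),[15,22); WM=20
i=10 t=13 v=5: DROP (t<20-2); WM=20
i=11 t=41 v=4: → [40,47),[35,42); WM=41; [15,22) fires=18 [20,27) fires=2
i=12 t=41 v=7: → [40,47),[35,42); WM=41
i=13 t=29 v=4: DROP (t<41-2); WM=41
i=14 t=30 v=5: DROP (t<41-2); WM=41

3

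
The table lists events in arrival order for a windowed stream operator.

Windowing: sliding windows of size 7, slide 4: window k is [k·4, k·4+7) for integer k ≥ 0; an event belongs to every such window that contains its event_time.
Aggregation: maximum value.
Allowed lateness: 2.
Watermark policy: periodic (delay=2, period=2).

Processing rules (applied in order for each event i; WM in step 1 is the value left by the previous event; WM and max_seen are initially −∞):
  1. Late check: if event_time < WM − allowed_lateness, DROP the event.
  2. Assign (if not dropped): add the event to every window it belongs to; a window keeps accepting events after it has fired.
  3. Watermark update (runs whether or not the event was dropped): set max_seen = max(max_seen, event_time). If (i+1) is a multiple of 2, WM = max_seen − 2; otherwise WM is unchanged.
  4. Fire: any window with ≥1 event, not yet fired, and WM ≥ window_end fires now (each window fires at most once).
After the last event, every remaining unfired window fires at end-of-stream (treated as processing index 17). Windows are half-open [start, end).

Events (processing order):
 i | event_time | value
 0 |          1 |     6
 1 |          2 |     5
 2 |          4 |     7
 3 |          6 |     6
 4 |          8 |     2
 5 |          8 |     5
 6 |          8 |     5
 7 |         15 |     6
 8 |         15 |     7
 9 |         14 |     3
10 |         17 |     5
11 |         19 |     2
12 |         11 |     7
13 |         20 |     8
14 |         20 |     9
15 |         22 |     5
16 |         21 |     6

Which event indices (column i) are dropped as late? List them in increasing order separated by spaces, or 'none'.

i=0 t=1 v=6: → [0,7); WM=−∞
i=1 t=2 v=5: → [0,7); WM=0
i=2 t=4 v=7: → [4,11),[0,7); WM=0
i=3 t=6 v=6: → [4,11),[0,7); WM=4
i=4 t=8 v=2: → [8,15),[4,11); WM=4
i=5 t=8 v=5: → [8,15),[4,11); WM=6
i=6 t=8 v=5: → [8,15),[4,11); WM=6
i=7 t=15 v=6: → [12,19); WM=13; [0,7) fires=7 [4,11) fires=7
i=8 t=15 v=7: → [12,19); WM=13
i=9 t=14 v=3: → [12,19),[8,15); WM=13
i=10 t=17 v=5: → [16,23),[12,19); WM=13
i=11 t=19 v=2: → [16,23); WM=17; [8,15) fires=5
i=12 t=11 v=7: DROP (t<17-2); WM=17
i=13 t=20 v=8: → [20,27),[16,23); WM=18
i=14 t=20 v=9: → [20,27),[16,23); WM=18
i=15 t=22 v=5: → [20,27),[16,23); WM=20; [12,19) fires=7
i=16 t=21 v=6: → [20,27),[16,23); WM=20

12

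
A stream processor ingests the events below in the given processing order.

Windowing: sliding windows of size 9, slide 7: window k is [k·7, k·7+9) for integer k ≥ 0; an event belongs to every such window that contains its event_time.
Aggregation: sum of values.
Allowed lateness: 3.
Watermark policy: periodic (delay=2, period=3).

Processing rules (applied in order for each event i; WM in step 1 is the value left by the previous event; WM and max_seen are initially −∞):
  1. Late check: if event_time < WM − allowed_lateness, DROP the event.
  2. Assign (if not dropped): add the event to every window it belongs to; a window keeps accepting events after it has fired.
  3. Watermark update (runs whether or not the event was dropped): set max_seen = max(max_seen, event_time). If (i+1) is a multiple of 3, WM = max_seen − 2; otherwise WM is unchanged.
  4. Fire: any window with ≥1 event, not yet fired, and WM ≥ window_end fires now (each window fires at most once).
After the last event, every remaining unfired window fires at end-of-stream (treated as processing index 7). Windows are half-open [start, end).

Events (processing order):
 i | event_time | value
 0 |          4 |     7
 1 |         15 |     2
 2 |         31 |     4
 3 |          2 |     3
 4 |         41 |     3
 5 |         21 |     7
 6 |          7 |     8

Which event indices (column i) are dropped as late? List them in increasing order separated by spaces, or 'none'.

i=0 t=4 v=7: → [0,9); WM=−∞
i=1 t=15 v=2: → [14,23),[7,16); WM=−∞
i=2 t=31 v=4: → [28,37); WM=29; [0,9) fires=7 [7,16) fires=2 [14,23) fires=2
i=3 t=2 v=3: DROP (t<29-3); WM=29
i=4 t=41 v=3: → [35,44); WM=29
i=5 t=21 v=7: DROP (t<29-3); WM=39; [28,37) fires=4
i=6 t=7 v=8: DROP (t<39-3); WM=39

3 5 6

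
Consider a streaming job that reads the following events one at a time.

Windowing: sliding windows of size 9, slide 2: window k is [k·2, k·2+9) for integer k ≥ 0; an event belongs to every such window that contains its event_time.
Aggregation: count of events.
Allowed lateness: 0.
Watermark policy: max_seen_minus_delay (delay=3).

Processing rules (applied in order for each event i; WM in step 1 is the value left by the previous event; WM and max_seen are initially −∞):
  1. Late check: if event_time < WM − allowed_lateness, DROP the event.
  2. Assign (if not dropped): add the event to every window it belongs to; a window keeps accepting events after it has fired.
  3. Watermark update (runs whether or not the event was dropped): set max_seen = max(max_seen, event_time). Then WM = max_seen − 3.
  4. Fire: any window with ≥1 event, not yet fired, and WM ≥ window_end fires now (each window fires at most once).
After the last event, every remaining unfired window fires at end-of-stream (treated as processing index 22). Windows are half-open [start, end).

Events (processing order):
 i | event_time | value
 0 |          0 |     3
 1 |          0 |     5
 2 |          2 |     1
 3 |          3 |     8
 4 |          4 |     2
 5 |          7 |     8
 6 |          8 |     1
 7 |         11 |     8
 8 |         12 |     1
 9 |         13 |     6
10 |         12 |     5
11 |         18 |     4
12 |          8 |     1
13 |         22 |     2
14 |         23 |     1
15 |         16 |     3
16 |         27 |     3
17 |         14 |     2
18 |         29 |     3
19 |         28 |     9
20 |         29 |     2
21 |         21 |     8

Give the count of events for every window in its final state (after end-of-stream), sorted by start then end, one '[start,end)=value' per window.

[0,9)=7 [2,11)=5 [4,13)=6 [6,15)=6 [8,17)=5 [10,19)=5 [12,21)=4 [14,23)=2 [16,25)=3 [18,27)=3 [20,29)=4 [22,31)=6 [24,33)=4 [26,35)=4 [28,37)=3

i=0 t=0 v=3: → [0,9); WM=-3
i=1 t=0 v=5: → [0,9); WM=-3
i=2 t=2 v=1: → [2,11),[0,9); WM=-1
i=3 t=3 v=8: → [2,11),[0,9); WM=0
i=4 t=4 v=2: → [4,13),[2,11),[0,9); WM=1
i=5 t=7 v=8: → [6,15),[4,13),[2,11),[0,9); WM=4
i=6 t=8 v=1: → [8,17),[6,15),[4,13),[2,11),[0,9); WM=5
i=7 t=11 v=8: → [10,19),[8,17),[6,15),[4,13); WM=8
i=8 t=12 v=1: → [12,21),[10,19),[8,17),[6,15),[4,13); WM=9; [0,9) fires=7
i=9 t=13 v=6: → [12,21),[10,19),[8,17),[6,15); WM=10
i=10 t=12 v=5: → [12,21),[10,19),[8,17),[6,15),[4,13); WM=10
i=11 t=18 v=4: → [18,27),[16,25),[14,23),[12,21),[10,19); WM=15; [2,11) fires=5 [4,13) fires=6 [6,15) fires=6
i=12 t=8 v=1: DROP (t<15-0); WM=15
i=13 t=22 v=2: → [22,31),[20,29),[18,27),[16,25),[14,23); WM=19; [8,17) fires=5 [10,19) fires=5
i=14 t=23 v=1: → [22,31),[20,29),[18,27),[16,25); WM=20
i=15 t=16 v=3: DROP (t<20-0); WM=20
i=16 t=27 v=3: → [26,35),[24,33),[22,31),[20,29); WM=24; [12,21) fires=4 [14,23) fires=2
i=17 t=14 v=2: DROP (t<24-0); WM=24
i=18 t=29 v=3: → [28,37),[26,35),[24,33),[22,31); WM=26; [16,25) fires=3
i=19 t=28 v=9: → [28,37),[26,35),[24,33),[22,31),[20,29); WM=26
i=20 t=29 v=2: → [28,37),[26,35),[24,33),[22,31); WM=26
i=21 t=21 v=8: DROP (t<26-0); WM=26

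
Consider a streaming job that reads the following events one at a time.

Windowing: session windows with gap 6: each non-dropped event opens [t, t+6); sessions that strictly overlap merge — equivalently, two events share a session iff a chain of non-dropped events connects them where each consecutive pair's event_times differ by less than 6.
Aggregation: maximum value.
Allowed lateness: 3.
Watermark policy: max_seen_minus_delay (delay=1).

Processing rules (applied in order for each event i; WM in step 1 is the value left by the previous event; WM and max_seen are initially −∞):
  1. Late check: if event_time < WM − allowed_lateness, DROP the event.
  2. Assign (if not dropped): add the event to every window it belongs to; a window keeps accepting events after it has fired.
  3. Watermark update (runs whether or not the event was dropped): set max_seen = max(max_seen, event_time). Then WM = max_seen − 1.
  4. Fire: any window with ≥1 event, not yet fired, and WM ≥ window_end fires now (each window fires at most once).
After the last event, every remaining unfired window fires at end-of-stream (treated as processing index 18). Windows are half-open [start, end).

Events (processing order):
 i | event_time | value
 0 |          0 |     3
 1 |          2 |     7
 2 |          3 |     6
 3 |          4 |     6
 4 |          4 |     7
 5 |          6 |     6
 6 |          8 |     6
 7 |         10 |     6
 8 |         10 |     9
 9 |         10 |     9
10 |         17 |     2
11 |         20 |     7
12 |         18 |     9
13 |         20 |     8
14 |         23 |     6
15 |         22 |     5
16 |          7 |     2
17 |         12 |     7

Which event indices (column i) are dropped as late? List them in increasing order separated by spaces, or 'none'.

16 17

i=0 t=0 v=3: → [0,6); WM=-1
i=1 t=2 v=7: → [0,8); WM=1
i=2 t=3 v=6: → [0,9); WM=2
i=3 t=4 v=6: → [0,10); WM=3
i=4 t=4 v=7: → [0,10); WM=3
i=5 t=6 v=6: → [0,12); WM=5
i=6 t=8 v=6: → [0,14); WM=7
i=7 t=10 v=6: → [0,16); WM=9
i=8 t=10 v=9: → [0,16); WM=9
i=9 t=10 v=9: → [0,16); WM=9
i=10 t=17 v=2: → [17,23); WM=16
i=11 t=20 v=7: → [17,26); WM=19
i=12 t=18 v=9: → [17,26); WM=19
i=13 t=20 v=8: → [17,26); WM=19
i=14 t=23 v=6: → [17,29); WM=22
i=15 t=22 v=5: → [17,29); WM=22
i=16 t=7 v=2: DROP (t<22-3); WM=22
i=17 t=12 v=7: DROP (t<22-3); WM=22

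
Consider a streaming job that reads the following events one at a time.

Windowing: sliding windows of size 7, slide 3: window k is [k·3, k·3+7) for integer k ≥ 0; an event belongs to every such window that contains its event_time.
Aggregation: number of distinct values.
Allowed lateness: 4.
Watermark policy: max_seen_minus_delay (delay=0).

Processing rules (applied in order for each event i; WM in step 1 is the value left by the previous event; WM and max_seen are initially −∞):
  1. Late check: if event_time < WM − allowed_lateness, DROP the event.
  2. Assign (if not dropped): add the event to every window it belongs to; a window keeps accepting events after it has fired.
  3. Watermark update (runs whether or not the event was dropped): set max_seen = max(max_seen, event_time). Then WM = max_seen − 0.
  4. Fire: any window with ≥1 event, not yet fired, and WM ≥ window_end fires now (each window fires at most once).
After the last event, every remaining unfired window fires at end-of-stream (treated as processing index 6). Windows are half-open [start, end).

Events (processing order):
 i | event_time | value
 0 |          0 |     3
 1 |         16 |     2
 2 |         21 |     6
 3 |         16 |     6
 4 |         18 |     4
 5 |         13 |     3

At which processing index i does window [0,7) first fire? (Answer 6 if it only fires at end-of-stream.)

1

i=0 t=0 v=3: → [0,7); WM=0
i=1 t=16 v=2: → [15,22),[12,19); WM=16; [0,7) fires=1
i=2 t=21 v=6: → [21,28),[18,25),[15,22); WM=21; [12,19) fires=1
i=3 t=16 v=6: DROP (t<21-4); WM=21
i=4 t=18 v=4: → [18,25),[15,22),[12,19); WM=21
i=5 t=13 v=3: DROP (t<21-4); WM=21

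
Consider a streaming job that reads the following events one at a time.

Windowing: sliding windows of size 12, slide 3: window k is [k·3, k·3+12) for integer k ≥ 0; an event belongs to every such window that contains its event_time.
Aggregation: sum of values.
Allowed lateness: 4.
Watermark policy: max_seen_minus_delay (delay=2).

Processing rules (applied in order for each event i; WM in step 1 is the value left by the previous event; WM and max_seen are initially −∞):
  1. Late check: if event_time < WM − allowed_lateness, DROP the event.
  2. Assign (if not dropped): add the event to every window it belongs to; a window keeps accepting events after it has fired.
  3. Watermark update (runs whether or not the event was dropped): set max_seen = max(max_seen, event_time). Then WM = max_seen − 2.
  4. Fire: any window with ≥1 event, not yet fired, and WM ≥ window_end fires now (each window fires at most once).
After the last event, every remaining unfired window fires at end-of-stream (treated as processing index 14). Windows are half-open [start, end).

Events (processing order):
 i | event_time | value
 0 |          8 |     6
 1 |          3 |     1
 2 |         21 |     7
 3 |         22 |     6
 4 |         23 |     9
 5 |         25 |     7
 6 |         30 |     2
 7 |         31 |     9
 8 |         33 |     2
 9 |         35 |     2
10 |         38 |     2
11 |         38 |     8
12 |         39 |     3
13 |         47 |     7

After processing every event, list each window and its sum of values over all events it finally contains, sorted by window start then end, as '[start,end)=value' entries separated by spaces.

i=0 t=8 v=6: → [6,18),[3,15),[0,12); WM=6
i=1 t=3 v=1: → [3,15),[0,12); WM=6
i=2 t=21 v=7: → [21,33),[18,30),[15,27),[12,24); WM=19; [0,12) fires=7 [3,15) fires=7 [6,18) fires=6
i=3 t=22 v=6: → [21,33),[18,30),[15,27),[12,24); WM=20
i=4 t=23 v=9: → [21,33),[18,30),[15,27),[12,24); WM=21
i=5 t=25 v=7: → [24,36),[21,33),[18,30),[15,27); WM=23
i=6 t=30 v=2: → [30,42),[27,39),[24,36),[21,33); WM=28; [12,24) fires=22 [15,27) fires=29
i=7 t=31 v=9: → [30,42),[27,39),[24,36),[21,33); WM=29
i=8 t=33 v=2: → [33,45),[30,42),[27,39),[24,36); WM=31; [18,30) fires=29
i=9 t=35 v=2: → [33,45),[30,42),[27,39),[24,36); WM=33; [21,33) fires=40
i=10 t=38 v=2: → [36,48),[33,45),[30,42),[27,39); WM=36; [24,36) fires=22
i=11 t=38 v=8: → [36,48),[33,45),[30,42),[27,39); WM=36
i=12 t=39 v=3: → [39,51),[36,48),[33,45),[30,42); WM=37
i=13 t=47 v=7: → [45,57),[42,54),[39,51),[36,48); WM=45; [27,39) fires=25 [30,42) fires=28 [33,45) fires=17

[0,12)=7 [3,15)=7 [6,18)=6 [12,24)=22 [15,27)=29 [18,30)=29 [21,33)=40 [24,36)=22 [27,39)=25 [30,42)=28 [33,45)=17 [36,48)=20 [39,51)=10 [42,54)=7 [45,57)=7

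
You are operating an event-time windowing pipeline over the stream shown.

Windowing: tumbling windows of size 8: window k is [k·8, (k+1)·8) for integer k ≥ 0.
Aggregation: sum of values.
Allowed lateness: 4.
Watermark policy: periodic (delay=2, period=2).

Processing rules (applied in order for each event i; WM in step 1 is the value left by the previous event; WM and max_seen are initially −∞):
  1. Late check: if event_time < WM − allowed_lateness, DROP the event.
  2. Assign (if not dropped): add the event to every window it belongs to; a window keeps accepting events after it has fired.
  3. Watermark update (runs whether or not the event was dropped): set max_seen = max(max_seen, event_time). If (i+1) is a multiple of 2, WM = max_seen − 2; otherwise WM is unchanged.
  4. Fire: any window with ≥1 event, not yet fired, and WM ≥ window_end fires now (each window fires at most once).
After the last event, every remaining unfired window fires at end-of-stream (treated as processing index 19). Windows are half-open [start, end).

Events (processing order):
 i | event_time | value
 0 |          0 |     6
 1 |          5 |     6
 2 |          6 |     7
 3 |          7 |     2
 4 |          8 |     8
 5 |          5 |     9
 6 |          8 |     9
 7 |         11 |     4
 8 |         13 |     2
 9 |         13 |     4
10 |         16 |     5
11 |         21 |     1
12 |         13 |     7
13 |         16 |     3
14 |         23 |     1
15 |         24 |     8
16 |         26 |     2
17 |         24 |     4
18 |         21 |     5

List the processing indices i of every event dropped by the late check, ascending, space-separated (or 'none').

12

i=0 t=0 v=6: → [0,8); WM=−∞
i=1 t=5 v=6: → [0,8); WM=3
i=2 t=6 v=7: → [0,8); WM=3
i=3 t=7 v=2: → [0,8); WM=5
i=4 t=8 v=8: → [8,16); WM=5
i=5 t=5 v=9: → [0,8); WM=6
i=6 t=8 v=9: → [8,16); WM=6
i=7 t=11 v=4: → [8,16); WM=9; [0,8) fires=30
i=8 t=13 v=2: → [8,16); WM=9
i=9 t=13 v=4: → [8,16); WM=11
i=10 t=16 v=5: → [16,24); WM=11
i=11 t=21 v=1: → [16,24); WM=19; [8,16) fires=27
i=12 t=13 v=7: DROP (t<19-4); WM=19
i=13 t=16 v=3: → [16,24); WM=19
i=14 t=23 v=1: → [16,24); WM=19
i=15 t=24 v=8: → [24,32); WM=22
i=16 t=26 v=2: → [24,32); WM=22
i=17 t=24 v=4: → [24,32); WM=24; [16,24) fires=10
i=18 t=21 v=5: → [16,24); WM=24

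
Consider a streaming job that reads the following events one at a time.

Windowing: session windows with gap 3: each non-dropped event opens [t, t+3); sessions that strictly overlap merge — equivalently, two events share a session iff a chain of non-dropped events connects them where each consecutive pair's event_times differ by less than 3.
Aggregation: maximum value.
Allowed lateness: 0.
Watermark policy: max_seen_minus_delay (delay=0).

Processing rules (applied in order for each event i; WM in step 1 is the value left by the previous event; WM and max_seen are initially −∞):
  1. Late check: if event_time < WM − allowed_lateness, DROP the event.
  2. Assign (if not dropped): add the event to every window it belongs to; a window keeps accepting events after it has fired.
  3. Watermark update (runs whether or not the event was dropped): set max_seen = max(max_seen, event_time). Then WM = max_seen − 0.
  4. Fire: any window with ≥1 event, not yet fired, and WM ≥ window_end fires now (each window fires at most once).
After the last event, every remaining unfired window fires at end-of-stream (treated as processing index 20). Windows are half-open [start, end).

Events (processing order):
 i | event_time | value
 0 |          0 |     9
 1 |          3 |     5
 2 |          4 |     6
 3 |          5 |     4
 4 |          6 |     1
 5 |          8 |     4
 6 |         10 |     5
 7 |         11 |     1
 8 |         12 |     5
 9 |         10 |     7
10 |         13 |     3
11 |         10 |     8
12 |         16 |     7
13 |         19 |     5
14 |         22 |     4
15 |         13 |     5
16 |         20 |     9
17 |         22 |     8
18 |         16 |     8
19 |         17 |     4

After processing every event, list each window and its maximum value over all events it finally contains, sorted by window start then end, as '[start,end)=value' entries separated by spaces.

i=0 t=0 v=9: → [0,3); WM=0
i=1 t=3 v=5: → [3,6); WM=3
i=2 t=4 v=6: → [3,7); WM=4
i=3 t=5 v=4: → [3,8); WM=5
i=4 t=6 v=1: → [3,9); WM=6
i=5 t=8 v=4: → [3,11); WM=8
i=6 t=10 v=5: → [3,13); WM=10
i=7 t=11 v=1: → [3,14); WM=11
i=8 t=12 v=5: → [3,15); WM=12
i=9 t=10 v=7: DROP (t<12-0); WM=12
i=10 t=13 v=3: → [3,16); WM=13
i=11 t=10 v=8: DROP (t<13-0); WM=13
i=12 t=16 v=7: → [16,19); WM=16
i=13 t=19 v=5: → [19,22); WM=19
i=14 t=22 v=4: → [22,25); WM=22
i=15 t=13 v=5: DROP (t<22-0); WM=22
i=16 t=20 v=9: DROP (t<22-0); WM=22
i=17 t=22 v=8: → [22,25); WM=22
i=18 t=16 v=8: DROP (t<22-0); WM=22
i=19 t=17 v=4: DROP (t<22-0); WM=22

[0,3)=9 [3,16)=6 [16,19)=7 [19,22)=5 [22,25)=8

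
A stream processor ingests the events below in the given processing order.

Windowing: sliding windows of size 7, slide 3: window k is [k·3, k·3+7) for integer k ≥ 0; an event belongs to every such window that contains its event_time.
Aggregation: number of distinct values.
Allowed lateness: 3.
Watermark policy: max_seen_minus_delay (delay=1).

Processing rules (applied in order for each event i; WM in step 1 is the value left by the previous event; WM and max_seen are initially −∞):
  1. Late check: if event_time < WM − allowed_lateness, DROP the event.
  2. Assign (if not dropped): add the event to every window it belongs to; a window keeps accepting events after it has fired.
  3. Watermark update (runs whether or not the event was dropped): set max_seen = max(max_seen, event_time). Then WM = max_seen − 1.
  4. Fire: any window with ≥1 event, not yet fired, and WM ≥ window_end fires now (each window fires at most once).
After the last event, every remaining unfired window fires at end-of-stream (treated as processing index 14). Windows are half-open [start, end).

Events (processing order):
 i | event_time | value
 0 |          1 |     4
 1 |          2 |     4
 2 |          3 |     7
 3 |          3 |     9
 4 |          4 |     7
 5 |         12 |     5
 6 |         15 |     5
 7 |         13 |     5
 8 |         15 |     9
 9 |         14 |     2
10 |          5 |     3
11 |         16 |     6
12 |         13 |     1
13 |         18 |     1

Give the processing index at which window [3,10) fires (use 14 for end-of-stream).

5

i=0 t=1 v=4: → [0,7); WM=0
i=1 t=2 v=4: → [0,7); WM=1
i=2 t=3 v=7: → [3,10),[0,7); WM=2
i=3 t=3 v=9: → [3,10),[0,7); WM=2
i=4 t=4 v=7: → [3,10),[0,7); WM=3
i=5 t=12 v=5: → [12,19),[9,16),[6,13); WM=11; [0,7) fires=3 [3,10) fires=2
i=6 t=15 v=5: → [15,22),[12,19),[9,16); WM=14; [6,13) fires=1
i=7 t=13 v=5: → [12,19),[9,16); WM=14
i=8 t=15 v=9: → [15,22),[12,19),[9,16); WM=14
i=9 t=14 v=2: → [12,19),[9,16); WM=14
i=10 t=5 v=3: DROP (t<14-3); WM=14
i=11 t=16 v=6: → [15,22),[12,19); WM=15
i=12 t=13 v=1: → [12,19),[9,16); WM=15
i=13 t=18 v=1: → [18,25),[15,22),[12,19); WM=17; [9,16) fires=4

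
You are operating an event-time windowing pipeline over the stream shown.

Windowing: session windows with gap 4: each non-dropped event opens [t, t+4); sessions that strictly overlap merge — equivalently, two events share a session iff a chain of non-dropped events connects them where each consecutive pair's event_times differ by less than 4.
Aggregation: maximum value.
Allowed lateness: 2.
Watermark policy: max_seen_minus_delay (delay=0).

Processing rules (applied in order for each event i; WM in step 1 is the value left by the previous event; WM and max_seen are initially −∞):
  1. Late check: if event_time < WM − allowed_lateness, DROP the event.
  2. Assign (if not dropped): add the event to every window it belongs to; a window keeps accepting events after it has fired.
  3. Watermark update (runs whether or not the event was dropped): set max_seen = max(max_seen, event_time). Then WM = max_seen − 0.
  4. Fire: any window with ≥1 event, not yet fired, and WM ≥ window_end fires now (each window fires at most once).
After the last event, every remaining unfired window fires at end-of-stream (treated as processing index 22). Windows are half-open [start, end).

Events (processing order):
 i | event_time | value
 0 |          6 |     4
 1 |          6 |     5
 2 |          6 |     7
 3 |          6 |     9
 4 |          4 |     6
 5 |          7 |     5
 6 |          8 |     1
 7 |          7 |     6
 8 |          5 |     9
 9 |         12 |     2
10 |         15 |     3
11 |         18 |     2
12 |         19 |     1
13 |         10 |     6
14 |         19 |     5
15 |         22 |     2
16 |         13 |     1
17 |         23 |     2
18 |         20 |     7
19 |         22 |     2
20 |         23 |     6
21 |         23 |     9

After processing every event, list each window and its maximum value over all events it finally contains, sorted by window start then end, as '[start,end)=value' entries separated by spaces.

i=0 t=6 v=4: → [6,10); WM=6
i=1 t=6 v=5: → [6,10); WM=6
i=2 t=6 v=7: → [6,10); WM=6
i=3 t=6 v=9: → [6,10); WM=6
i=4 t=4 v=6: → [4,10); WM=6
i=5 t=7 v=5: → [4,11); WM=7
i=6 t=8 v=1: → [4,12); WM=8
i=7 t=7 v=6: → [4,12); WM=8
i=8 t=5 v=9: DROP (t<8-2); WM=8
i=9 t=12 v=2: → [12,16); WM=12
i=10 t=15 v=3: → [12,19); WM=15
i=11 t=18 v=2: → [12,22); WM=18
i=12 t=19 v=1: → [12,23); WM=19
i=13 t=10 v=6: DROP (t<19-2); WM=19
i=14 t=19 v=5: → [12,23); WM=19
i=15 t=22 v=2: → [12,26); WM=22
i=16 t=13 v=1: DROP (t<22-2); WM=22
i=17 t=23 v=2: → [12,27); WM=23
i=18 t=20 v=7: DROP (t<23-2); WM=23
i=19 t=22 v=2: → [12,27); WM=23
i=20 t=23 v=6: → [12,27); WM=23
i=21 t=23 v=9: → [12,27); WM=23

[4,12)=9 [12,27)=9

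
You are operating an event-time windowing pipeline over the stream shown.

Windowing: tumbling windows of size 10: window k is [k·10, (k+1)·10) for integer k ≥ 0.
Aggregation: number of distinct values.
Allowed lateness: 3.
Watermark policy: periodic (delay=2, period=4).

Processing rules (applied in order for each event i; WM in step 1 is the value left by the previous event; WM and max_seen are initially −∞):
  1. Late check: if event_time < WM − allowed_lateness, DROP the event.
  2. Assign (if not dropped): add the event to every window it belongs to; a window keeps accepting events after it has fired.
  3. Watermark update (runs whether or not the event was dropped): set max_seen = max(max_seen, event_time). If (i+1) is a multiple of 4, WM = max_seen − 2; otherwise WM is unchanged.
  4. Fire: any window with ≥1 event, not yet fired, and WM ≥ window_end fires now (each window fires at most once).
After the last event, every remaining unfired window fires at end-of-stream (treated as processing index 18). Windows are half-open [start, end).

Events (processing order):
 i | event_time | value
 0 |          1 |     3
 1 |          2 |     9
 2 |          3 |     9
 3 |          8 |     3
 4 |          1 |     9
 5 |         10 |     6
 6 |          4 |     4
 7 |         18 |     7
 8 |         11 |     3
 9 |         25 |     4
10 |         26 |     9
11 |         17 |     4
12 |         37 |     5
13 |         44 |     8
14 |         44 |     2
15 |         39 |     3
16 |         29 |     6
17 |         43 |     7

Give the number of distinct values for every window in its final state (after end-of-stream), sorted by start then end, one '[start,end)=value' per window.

i=0 t=1 v=3: → [0,10); WM=−∞
i=1 t=2 v=9: → [0,10); WM=−∞
i=2 t=3 v=9: → [0,10); WM=−∞
i=3 t=8 v=3: → [0,10); WM=6
i=4 t=1 v=9: DROP (t<6-3); WM=6
i=5 t=10 v=6: → [10,20); WM=6
i=6 t=4 v=4: → [0,10); WM=6
i=7 t=18 v=7: → [10,20); WM=16; [0,10) fires=3
i=8 t=11 v=3: DROP (t<16-3); WM=16
i=9 t=25 v=4: → [20,30); WM=16
i=10 t=26 v=9: → [20,30); WM=16
i=11 t=17 v=4: → [10,20); WM=24; [10,20) fires=3
i=12 t=37 v=5: → [30,40); WM=24
i=13 t=44 v=8: → [40,50); WM=24
i=14 t=44 v=2: → [40,50); WM=24
i=15 t=39 v=3: → [30,40); WM=42; [20,30) fires=2 [30,40) fires=2
i=16 t=29 v=6: DROP (t<42-3); WM=42
i=17 t=43 v=7: → [40,50); WM=42

[0,10)=3 [10,20)=3 [20,30)=2 [30,40)=2 [40,50)=3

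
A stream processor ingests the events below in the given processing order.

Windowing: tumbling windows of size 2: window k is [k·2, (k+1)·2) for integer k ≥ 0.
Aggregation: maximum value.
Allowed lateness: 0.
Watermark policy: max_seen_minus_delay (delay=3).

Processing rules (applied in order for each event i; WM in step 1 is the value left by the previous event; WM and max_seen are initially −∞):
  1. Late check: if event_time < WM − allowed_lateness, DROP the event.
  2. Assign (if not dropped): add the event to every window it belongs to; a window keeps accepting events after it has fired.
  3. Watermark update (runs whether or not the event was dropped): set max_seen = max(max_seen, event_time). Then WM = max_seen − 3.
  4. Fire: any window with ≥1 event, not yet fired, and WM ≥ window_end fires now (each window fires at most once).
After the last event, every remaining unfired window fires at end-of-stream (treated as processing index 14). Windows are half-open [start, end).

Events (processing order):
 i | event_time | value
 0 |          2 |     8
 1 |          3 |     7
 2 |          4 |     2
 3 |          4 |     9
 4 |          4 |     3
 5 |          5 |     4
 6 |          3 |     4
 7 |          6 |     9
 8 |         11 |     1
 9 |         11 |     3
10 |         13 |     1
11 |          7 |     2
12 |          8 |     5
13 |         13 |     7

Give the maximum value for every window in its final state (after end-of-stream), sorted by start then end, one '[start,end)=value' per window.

i=0 t=2 v=8: → [2,4); WM=-1
i=1 t=3 v=7: → [2,4); WM=0
i=2 t=4 v=2: → [4,6); WM=1
i=3 t=4 v=9: → [4,6); WM=1
i=4 t=4 v=3: → [4,6); WM=1
i=5 t=5 v=4: → [4,6); WM=2
i=6 t=3 v=4: → [2,4); WM=2
i=7 t=6 v=9: → [6,8); WM=3
i=8 t=11 v=1: → [10,12); WM=8; [2,4) fires=8 [4,6) fires=9 [6,8) fires=9
i=9 t=11 v=3: → [10,12); WM=8
i=10 t=13 v=1: → [12,14); WM=10
i=11 t=7 v=2: DROP (t<10-0); WM=10
i=12 t=8 v=5: DROP (t<10-0); WM=10
i=13 t=13 v=7: → [12,14); WM=10

[2,4)=8 [4,6)=9 [6,8)=9 [10,12)=3 [12,14)=7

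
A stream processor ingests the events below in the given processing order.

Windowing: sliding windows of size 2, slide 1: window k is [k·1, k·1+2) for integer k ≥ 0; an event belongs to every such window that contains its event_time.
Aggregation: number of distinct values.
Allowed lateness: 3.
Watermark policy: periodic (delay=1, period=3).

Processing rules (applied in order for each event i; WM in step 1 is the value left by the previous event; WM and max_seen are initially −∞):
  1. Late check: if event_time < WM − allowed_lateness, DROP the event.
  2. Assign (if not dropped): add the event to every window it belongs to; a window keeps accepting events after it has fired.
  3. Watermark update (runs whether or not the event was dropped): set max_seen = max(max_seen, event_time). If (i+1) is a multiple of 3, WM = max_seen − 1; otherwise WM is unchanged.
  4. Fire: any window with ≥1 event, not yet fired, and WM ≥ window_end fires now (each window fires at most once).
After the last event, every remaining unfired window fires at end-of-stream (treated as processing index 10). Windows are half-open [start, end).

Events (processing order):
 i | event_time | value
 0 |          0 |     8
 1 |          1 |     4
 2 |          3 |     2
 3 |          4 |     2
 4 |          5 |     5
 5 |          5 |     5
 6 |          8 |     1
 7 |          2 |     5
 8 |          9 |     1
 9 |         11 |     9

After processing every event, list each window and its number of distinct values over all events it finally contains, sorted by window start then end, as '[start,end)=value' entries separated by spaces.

[0,2)=2 [1,3)=2 [2,4)=2 [3,5)=1 [4,6)=2 [5,7)=1 [7,9)=1 [8,10)=1 [9,11)=1 [10,12)=1 [11,13)=1

i=0 t=0 v=8: → [0,2); WM=−∞
i=1 t=1 v=4: → [1,3),[0,2); WM=−∞
i=2 t=3 v=2: → [3,5),[2,4); WM=2; [0,2) fires=2
i=3 t=4 v=2: → [4,6),[3,5); WM=2
i=4 t=5 v=5: → [5,7),[4,6); WM=2
i=5 t=5 v=5: → [5,7),[4,6); WM=4; [1,3) fires=1 [2,4) fires=1
i=6 t=8 v=1: → [8,10),[7,9); WM=4
i=7 t=2 v=5: → [2,4),[1,3); WM=4
i=8 t=9 v=1: → [9,11),[8,10); WM=8; [3,5) fires=1 [4,6) fires=2 [5,7) fires=1
i=9 t=11 v=9: → [11,13),[10,12); WM=8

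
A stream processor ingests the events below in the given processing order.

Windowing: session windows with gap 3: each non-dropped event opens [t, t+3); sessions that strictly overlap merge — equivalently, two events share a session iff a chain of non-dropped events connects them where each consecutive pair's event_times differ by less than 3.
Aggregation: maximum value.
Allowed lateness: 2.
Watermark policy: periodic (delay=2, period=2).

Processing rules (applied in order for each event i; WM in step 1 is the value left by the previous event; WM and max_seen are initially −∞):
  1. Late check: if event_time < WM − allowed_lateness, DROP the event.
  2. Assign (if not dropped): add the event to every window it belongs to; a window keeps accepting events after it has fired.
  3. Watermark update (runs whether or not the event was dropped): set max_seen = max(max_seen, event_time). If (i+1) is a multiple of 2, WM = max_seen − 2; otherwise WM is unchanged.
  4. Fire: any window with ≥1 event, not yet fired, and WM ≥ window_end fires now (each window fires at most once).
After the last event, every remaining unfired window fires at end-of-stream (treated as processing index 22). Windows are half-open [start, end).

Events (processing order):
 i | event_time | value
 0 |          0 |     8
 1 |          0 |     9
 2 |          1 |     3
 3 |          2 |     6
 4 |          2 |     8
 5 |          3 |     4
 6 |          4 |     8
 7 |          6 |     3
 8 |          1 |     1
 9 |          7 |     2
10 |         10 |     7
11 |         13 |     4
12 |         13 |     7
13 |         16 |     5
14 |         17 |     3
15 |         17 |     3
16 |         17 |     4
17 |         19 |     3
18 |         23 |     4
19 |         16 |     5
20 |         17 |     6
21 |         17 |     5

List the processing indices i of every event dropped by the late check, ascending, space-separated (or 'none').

i=0 t=0 v=8: → [0,3); WM=−∞
i=1 t=0 v=9: → [0,3); WM=-2
i=2 t=1 v=3: → [0,4); WM=-2
i=3 t=2 v=6: → [0,5); WM=0
i=4 t=2 v=8: → [0,5); WM=0
i=5 t=3 v=4: → [0,6); WM=1
i=6 t=4 v=8: → [0,7); WM=1
i=7 t=6 v=3: → [0,9); WM=4
i=8 t=1 v=1: DROP (t<4-2); WM=4
i=9 t=7 v=2: → [0,10); WM=5
i=10 t=10 v=7: → [10,13); WM=5
i=11 t=13 v=4: → [13,16); WM=11
i=12 t=13 v=7: → [13,16); WM=11
i=13 t=16 v=5: → [16,19); WM=14
i=14 t=17 v=3: → [16,20); WM=14
i=15 t=17 v=3: → [16,20); WM=15
i=16 t=17 v=4: → [16,20); WM=15
i=17 t=19 v=3: → [16,22); WM=17
i=18 t=23 v=4: → [23,26); WM=17
i=19 t=16 v=5: → [16,22); WM=21
i=20 t=17 v=6: DROP (t<21-2); WM=21
i=21 t=17 v=5: DROP (t<21-2); WM=21

8 20 21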